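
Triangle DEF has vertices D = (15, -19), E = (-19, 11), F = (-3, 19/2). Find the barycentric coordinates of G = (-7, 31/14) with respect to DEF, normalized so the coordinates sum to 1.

Signed area of the reference triangle: [DEF] = ½·(15·(11−(19/2)) + (-19)·(19/2−(-19)) + (-3)·(-19−11)) = ½·(45/2 − 1083/2 + 90) = -429/2.
[GEF] = ½·((-7)·(11−(19/2)) + (-19)·(19/2−(31/14)) + (-3)·(31/14−11)) = ½·(-21/2 − 969/7 + 369/14) = -429/7, so the D-coordinate is (-429/7)/(-429/2) = 2/7.
[DGF] = ½·(15·(31/14−(19/2)) + (-7)·(19/2−(-19)) + (-3)·(-19−(31/14))) = ½·(-765/7 − 399/2 + 891/14) = -858/7, so the E-coordinate is 4/7.
[DEG] = ½·(15·(11−(31/14)) + (-19)·(31/14−(-19)) + (-7)·(-19−11)) = ½·(1845/14 − 5643/14 + 210) = -429/14, so the F-coordinate is 1/7.

(2/7, 4/7, 1/7)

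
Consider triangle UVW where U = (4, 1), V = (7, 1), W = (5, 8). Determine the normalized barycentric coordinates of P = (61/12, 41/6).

(1/12, 1/12, 5/6)

Signed area of the reference triangle: [UVW] = ½·(4·(1−8) + 7·(8−1) + 5·(1−1)) = ½·(-28 + 49 + 0) = 21/2.
[PVW] = ½·((61/12)·(1−8) + 7·(8−(41/6)) + 5·(41/6−1)) = ½·(-427/12 + 49/6 + 175/6) = 7/8, so the U-coordinate is (7/8)/(21/2) = 1/12.
[UPW] = ½·(4·(41/6−8) + (61/12)·(8−1) + 5·(1−(41/6))) = ½·(-14/3 + 427/12 − 175/6) = 7/8, so the V-coordinate is 1/12.
[UVP] = ½·(4·(1−(41/6)) + 7·(41/6−1) + (61/12)·(1−1)) = ½·(-70/3 + 245/6 + 0) = 35/4, so the W-coordinate is 5/6.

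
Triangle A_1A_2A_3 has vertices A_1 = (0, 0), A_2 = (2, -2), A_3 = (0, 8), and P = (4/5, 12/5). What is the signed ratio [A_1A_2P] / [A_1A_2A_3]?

2/5

[A_1A_2A_3] = ½·(0·(-2−8) + 2·(8−0) + 0·(0−(-2))) = ½·(0 + 16 + 0) = 8.
[A_1A_2P] = ½·(0·(-2−(12/5)) + 2·(12/5−0) + (4/5)·(0−(-2))) = ½·(0 + 24/5 + 8/5) = 16/5, so the ratio is (16/5)/8 = 2/5.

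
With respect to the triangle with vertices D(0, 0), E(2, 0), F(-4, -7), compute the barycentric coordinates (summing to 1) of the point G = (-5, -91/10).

Signed area of the reference triangle: [DEF] = ½·(0·(0−(-7)) + 2·(-7−0) + (-4)·(0−0)) = ½·(0 − 14 + 0) = -7.
[GEF] = ½·((-5)·(0−(-7)) + 2·(-7−(-91/10)) + (-4)·(-91/10−0)) = ½·(-35 + 21/5 + 182/5) = 14/5, so the D-coordinate is (14/5)/(-7) = -2/5.
[DGF] = ½·(0·(-91/10−(-7)) + (-5)·(-7−0) + (-4)·(0−(-91/10))) = ½·(0 + 35 − 182/5) = -7/10, so the E-coordinate is 1/10.
[DEG] = ½·(0·(0−(-91/10)) + 2·(-91/10−0) + (-5)·(0−0)) = ½·(0 − 91/5 + 0) = -91/10, so the F-coordinate is 13/10.

(-2/5, 1/10, 13/10)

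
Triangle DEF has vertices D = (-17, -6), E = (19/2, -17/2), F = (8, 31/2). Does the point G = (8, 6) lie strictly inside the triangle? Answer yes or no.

Barycentric coordinates of G: (19/843, 950/2529, 1522/2529).
The three coordinates are positive, positive, positive; a point is interior exactly when all three are positive.

yes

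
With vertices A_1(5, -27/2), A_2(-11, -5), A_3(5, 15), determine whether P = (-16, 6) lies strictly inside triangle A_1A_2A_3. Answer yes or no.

Barycentric coordinates of P: (-23/38, 21/16, 89/304).
The three coordinates are negative, positive, positive; a point is interior exactly when all three are positive.

no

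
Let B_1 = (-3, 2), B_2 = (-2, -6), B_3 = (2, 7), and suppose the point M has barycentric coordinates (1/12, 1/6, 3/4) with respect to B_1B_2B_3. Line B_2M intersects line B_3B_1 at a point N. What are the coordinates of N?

(3/2, 13/2)

Line B_2M meets B_3B_1 where the B_2-coordinate vanishes; zeroing M's B_2-weight and renormalizing leaves B_3, B_1-weights 3/4 : 1/12 → (9/10, 1/10).
So N = (9/10)·B_3 + (1/10)·B_1 = (3/2, 13/2).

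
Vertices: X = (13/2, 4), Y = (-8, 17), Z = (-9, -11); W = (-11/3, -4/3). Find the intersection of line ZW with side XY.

(5/3, 25/3)

Barycentric coordinates of W with respect to XYZ: (1/3, 1/6, 1/2).
On side XY the Z-coordinate is zero; dropping W's Z-weight 1/2 and renormalizing the remaining 1/3 : 1/6 gives weights 2/3, 1/3 on X, Y.
V = (2/3)·(13/2, 4) + (1/3)·(-8, 17) = (5/3, 25/3).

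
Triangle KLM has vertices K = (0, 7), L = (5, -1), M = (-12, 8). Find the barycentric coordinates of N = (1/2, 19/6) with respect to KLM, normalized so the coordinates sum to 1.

(1/3, 1/2, 1/6)

Signed area of the reference triangle: [KLM] = ½·(0·(-1−8) + 5·(8−7) + (-12)·(7−(-1))) = ½·(0 + 5 − 96) = -91/2.
[NLM] = ½·((1/2)·(-1−8) + 5·(8−(19/6)) + (-12)·(19/6−(-1))) = ½·(-9/2 + 145/6 − 50) = -91/6, so the K-coordinate is (-91/6)/(-91/2) = 1/3.
[KNM] = ½·(0·(19/6−8) + (1/2)·(8−7) + (-12)·(7−(19/6))) = ½·(0 + 1/2 − 46) = -91/4, so the L-coordinate is 1/2.
[KLN] = ½·(0·(-1−(19/6)) + 5·(19/6−7) + (1/2)·(7−(-1))) = ½·(0 − 115/6 + 4) = -91/12, so the M-coordinate is 1/6.
Check: 1/3 + 1/2 + 1/6 = 1.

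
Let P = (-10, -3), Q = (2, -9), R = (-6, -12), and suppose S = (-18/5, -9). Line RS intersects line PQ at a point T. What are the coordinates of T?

(-2, -7)

Barycentric coordinates of S with respect to PQR: (1/5, 2/5, 2/5).
On side PQ the R-coordinate is zero; dropping S's R-weight 2/5 and renormalizing the remaining 1/5 : 2/5 gives weights 1/3, 2/3 on P, Q.
T = (1/3)·(-10, -3) + (2/3)·(2, -9) = (-2, -7).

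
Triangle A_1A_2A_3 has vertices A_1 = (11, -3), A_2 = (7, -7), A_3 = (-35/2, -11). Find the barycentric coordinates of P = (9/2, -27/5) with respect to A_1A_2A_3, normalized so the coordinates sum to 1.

Signed area of the reference triangle: [A_1A_2A_3] = ½·(11·(-7−(-11)) + 7·(-11−(-3)) + (-35/2)·(-3−(-7))) = ½·(44 − 56 − 70) = -41.
[PA_2A_3] = ½·((9/2)·(-7−(-11)) + 7·(-11−(-27/5)) + (-35/2)·(-27/5−(-7))) = ½·(18 − 196/5 − 28) = -123/5, so the A_1-coordinate is (-123/5)/(-41) = 3/5.
[A_1PA_3] = ½·(11·(-27/5−(-11)) + (9/2)·(-11−(-3)) + (-35/2)·(-3−(-27/5))) = ½·(308/5 − 36 − 42) = -41/5, so the A_2-coordinate is 1/5.
[A_1A_2P] = ½·(11·(-7−(-27/5)) + 7·(-27/5−(-3)) + (9/2)·(-3−(-7))) = ½·(-88/5 − 84/5 + 18) = -41/5, so the A_3-coordinate is 1/5.

(3/5, 1/5, 1/5)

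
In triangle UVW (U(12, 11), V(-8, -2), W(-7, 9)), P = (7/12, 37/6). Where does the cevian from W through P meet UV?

(28/9, 47/9)

Barycentric coordinates of P with respect to UVW: (5/12, 1/3, 1/4).
On side UV the W-coordinate is zero; dropping P's W-weight 1/4 and renormalizing the remaining 5/12 : 1/3 gives weights 5/9, 4/9 on U, V.
Q = (5/9)·(12, 11) + (4/9)·(-8, -2) = (28/9, 47/9).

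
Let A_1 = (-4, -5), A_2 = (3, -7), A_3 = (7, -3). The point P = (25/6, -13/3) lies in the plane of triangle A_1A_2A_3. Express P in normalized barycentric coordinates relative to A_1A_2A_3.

Signed area of the reference triangle: [A_1A_2A_3] = ½·((-4)·(-7−(-3)) + 3·(-3−(-5)) + 7·(-5−(-7))) = ½·(16 + 6 + 14) = 18.
[PA_2A_3] = ½·((25/6)·(-7−(-3)) + 3·(-3−(-13/3)) + 7·(-13/3−(-7))) = ½·(-50/3 + 4 + 56/3) = 3, so the A_1-coordinate is 3/18 = 1/6.
[A_1PA_3] = ½·((-4)·(-13/3−(-3)) + (25/6)·(-3−(-5)) + 7·(-5−(-13/3))) = ½·(16/3 + 25/3 − 14/3) = 9/2, so the A_2-coordinate is 1/4.
[A_1A_2P] = ½·((-4)·(-7−(-13/3)) + 3·(-13/3−(-5)) + (25/6)·(-5−(-7))) = ½·(32/3 + 2 + 25/3) = 21/2, so the A_3-coordinate is 7/12.

(1/6, 1/4, 7/12)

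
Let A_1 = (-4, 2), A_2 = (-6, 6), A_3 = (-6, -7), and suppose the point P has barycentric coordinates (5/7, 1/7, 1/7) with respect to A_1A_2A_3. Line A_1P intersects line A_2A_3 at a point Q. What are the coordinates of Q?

(-6, -1/2)

Line A_1P meets A_2A_3 where the A_1-coordinate vanishes; zeroing P's A_1-weight and renormalizing leaves A_2, A_3-weights 1/7 : 1/7 → (1/2, 1/2).
So Q = (1/2)·A_2 + (1/2)·A_3 = (-6, -1/2).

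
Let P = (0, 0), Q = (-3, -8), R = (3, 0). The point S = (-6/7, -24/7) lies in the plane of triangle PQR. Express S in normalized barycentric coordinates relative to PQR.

Signed area of the reference triangle: [PQR] = ½·(0·(-8−0) + (-3)·(0−0) + 3·(0−(-8))) = ½·(0 + 0 + 24) = 12.
[SQR] = ½·((-6/7)·(-8−0) + (-3)·(0−(-24/7)) + 3·(-24/7−(-8))) = ½·(48/7 − 72/7 + 96/7) = 36/7, so the P-coordinate is (36/7)/12 = 3/7.
[PSR] = ½·(0·(-24/7−0) + (-6/7)·(0−0) + 3·(0−(-24/7))) = ½·(0 + 0 + 72/7) = 36/7, so the Q-coordinate is 3/7.
[PQS] = ½·(0·(-8−(-24/7)) + (-3)·(-24/7−0) + (-6/7)·(0−(-8))) = ½·(0 + 72/7 − 48/7) = 12/7, so the R-coordinate is 1/7.
Check: 3/7 + 3/7 + 1/7 = 1.

(3/7, 3/7, 1/7)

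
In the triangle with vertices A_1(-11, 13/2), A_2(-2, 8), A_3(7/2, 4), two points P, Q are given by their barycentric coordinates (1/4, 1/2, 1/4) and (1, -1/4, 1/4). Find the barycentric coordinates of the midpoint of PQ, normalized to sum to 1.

Since both coordinate triples sum to 1, the midpoint's barycentrics are the componentwise average.
(1/4+1)/2 = 5/8; similarly 1/8 and 1/4.

(5/8, 1/8, 1/4)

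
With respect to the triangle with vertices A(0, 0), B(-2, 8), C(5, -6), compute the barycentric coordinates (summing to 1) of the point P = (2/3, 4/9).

(5/9, 2/9, 2/9)

Signed area of the reference triangle: [ABC] = ½·(0·(8−(-6)) + (-2)·(-6−0) + 5·(0−8)) = ½·(0 + 12 − 40) = -14.
[PBC] = ½·((2/3)·(8−(-6)) + (-2)·(-6−(4/9)) + 5·(4/9−8)) = ½·(28/3 + 116/9 − 340/9) = -70/9, so the A-coordinate is (-70/9)/(-14) = 5/9.
[APC] = ½·(0·(4/9−(-6)) + (2/3)·(-6−0) + 5·(0−(4/9))) = ½·(0 − 4 − 20/9) = -28/9, so the B-coordinate is 2/9.
[ABP] = ½·(0·(8−(4/9)) + (-2)·(4/9−0) + (2/3)·(0−8)) = ½·(0 − 8/9 − 16/3) = -28/9, so the C-coordinate is 2/9.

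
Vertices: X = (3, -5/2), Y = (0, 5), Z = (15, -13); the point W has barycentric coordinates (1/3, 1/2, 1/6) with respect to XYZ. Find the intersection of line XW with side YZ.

(15/4, 1/2)

Line XW meets YZ where the X-coordinate vanishes; zeroing W's X-weight and renormalizing leaves Y, Z-weights 1/2 : 1/6 → (3/4, 1/4).
So V = (3/4)·Y + (1/4)·Z = (15/4, 1/2).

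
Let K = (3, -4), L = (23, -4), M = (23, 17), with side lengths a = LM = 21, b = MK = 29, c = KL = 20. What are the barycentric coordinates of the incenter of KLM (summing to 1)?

The incenter has barycentric coordinates proportional to the opposite side lengths: (21 : 29 : 20).
Normalizing by 21+29+20 = 70 gives (3/10, 29/70, 2/7).

(3/10, 29/70, 2/7)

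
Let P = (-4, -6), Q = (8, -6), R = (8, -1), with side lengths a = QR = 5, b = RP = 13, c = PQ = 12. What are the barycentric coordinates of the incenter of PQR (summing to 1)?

The incenter has barycentric coordinates proportional to the opposite side lengths: (5 : 13 : 12).
Normalizing by 5+13+12 = 30 gives (1/6, 13/30, 2/5).

(1/6, 13/30, 2/5)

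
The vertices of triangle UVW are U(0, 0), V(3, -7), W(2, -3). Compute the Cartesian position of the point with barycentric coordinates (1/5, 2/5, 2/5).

(2, -4)

P = (1/5)·U + (2/5)·V + (2/5)·W.
x-coordinate: (1/5)·0 + (2/5)·3 + (2/5)·2 = 2.
y-coordinate: (1/5)·0 + (2/5)·(-7) + (2/5)·(-3) = -4.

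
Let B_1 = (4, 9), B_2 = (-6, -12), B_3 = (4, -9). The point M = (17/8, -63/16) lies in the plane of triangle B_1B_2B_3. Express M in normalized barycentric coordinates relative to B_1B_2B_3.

Signed area of the reference triangle: [B_1B_2B_3] = ½·(4·(-12−(-9)) + (-6)·(-9−9) + 4·(9−(-12))) = ½·(-12 + 108 + 84) = 90.
[MB_2B_3] = ½·((17/8)·(-12−(-9)) + (-6)·(-9−(-63/16)) + 4·(-63/16−(-12))) = ½·(-51/8 + 243/8 + 129/4) = 225/8, so the B_1-coordinate is (225/8)/90 = 5/16.
[B_1MB_3] = ½·(4·(-63/16−(-9)) + (17/8)·(-9−9) + 4·(9−(-63/16))) = ½·(81/4 − 153/4 + 207/4) = 135/8, so the B_2-coordinate is 3/16.
[B_1B_2M] = ½·(4·(-12−(-63/16)) + (-6)·(-63/16−9) + (17/8)·(9−(-12))) = ½·(-129/4 + 621/8 + 357/8) = 45, so the B_3-coordinate is 1/2.

(5/16, 3/16, 1/2)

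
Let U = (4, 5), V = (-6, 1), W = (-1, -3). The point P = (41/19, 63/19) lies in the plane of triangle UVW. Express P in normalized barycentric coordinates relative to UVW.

Signed area of the reference triangle: [UVW] = ½·(4·(1−(-3)) + (-6)·(-3−5) + (-1)·(5−1)) = ½·(16 + 48 − 4) = 30.
[PVW] = ½·((41/19)·(1−(-3)) + (-6)·(-3−(63/19)) + (-1)·(63/19−1)) = ½·(164/19 + 720/19 − 44/19) = 420/19, so the U-coordinate is (420/19)/30 = 14/19.
[UPW] = ½·(4·(63/19−(-3)) + (41/19)·(-3−5) + (-1)·(5−(63/19))) = ½·(480/19 − 328/19 − 32/19) = 60/19, so the V-coordinate is 2/19.
[UVP] = ½·(4·(1−(63/19)) + (-6)·(63/19−5) + (41/19)·(5−1)) = ½·(-176/19 + 192/19 + 164/19) = 90/19, so the W-coordinate is 3/19.
Check: 14/19 + 2/19 + 3/19 = 1.

(14/19, 2/19, 3/19)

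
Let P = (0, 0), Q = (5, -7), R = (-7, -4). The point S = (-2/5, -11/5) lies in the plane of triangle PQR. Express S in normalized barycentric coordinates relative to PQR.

Signed area of the reference triangle: [PQR] = ½·(0·(-7−(-4)) + 5·(-4−0) + (-7)·(0−(-7))) = ½·(0 − 20 − 49) = -69/2.
[SQR] = ½·((-2/5)·(-7−(-4)) + 5·(-4−(-11/5)) + (-7)·(-11/5−(-7))) = ½·(6/5 − 9 − 168/5) = -207/10, so the P-coordinate is (-207/10)/(-69/2) = 3/5.
[PSR] = ½·(0·(-11/5−(-4)) + (-2/5)·(-4−0) + (-7)·(0−(-11/5))) = ½·(0 + 8/5 − 77/5) = -69/10, so the Q-coordinate is 1/5.
[PQS] = ½·(0·(-7−(-11/5)) + 5·(-11/5−0) + (-2/5)·(0−(-7))) = ½·(0 − 11 − 14/5) = -69/10, so the R-coordinate is 1/5.
Check: 3/5 + 1/5 + 1/5 = 1.

(3/5, 1/5, 1/5)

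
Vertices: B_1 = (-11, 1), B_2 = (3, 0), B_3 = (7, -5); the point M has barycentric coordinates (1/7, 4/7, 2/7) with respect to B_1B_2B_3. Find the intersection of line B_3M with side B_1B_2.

Line B_3M meets B_1B_2 where the B_3-coordinate vanishes; zeroing M's B_3-weight and renormalizing leaves B_1, B_2-weights 1/7 : 4/7 → (1/5, 4/5).
So N = (1/5)·B_1 + (4/5)·B_2 = (1/5, 1/5).

(1/5, 1/5)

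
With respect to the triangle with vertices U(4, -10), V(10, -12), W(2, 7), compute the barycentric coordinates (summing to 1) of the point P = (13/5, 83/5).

Signed area of the reference triangle: [UVW] = ½·(4·(-12−7) + 10·(7−(-10)) + 2·(-10−(-12))) = ½·(-76 + 170 + 4) = 49.
[PVW] = ½·((13/5)·(-12−7) + 10·(7−(83/5)) + 2·(83/5−(-12))) = ½·(-247/5 − 96 + 286/5) = -441/10, so the U-coordinate is (-441/10)/49 = -9/10.
[UPW] = ½·(4·(83/5−7) + (13/5)·(7−(-10)) + 2·(-10−(83/5))) = ½·(192/5 + 221/5 − 266/5) = 147/10, so the V-coordinate is 3/10.
[UVP] = ½·(4·(-12−(83/5)) + 10·(83/5−(-10)) + (13/5)·(-10−(-12))) = ½·(-572/5 + 266 + 26/5) = 392/5, so the W-coordinate is 8/5.

(-9/10, 3/10, 8/5)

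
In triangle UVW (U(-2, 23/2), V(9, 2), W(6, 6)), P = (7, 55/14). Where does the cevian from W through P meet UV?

Barycentric coordinates of P with respect to UVW: (1/7, 5/7, 1/7).
On side UV the W-coordinate is zero; dropping P's W-weight 1/7 and renormalizing the remaining 1/7 : 5/7 gives weights 1/6, 5/6 on U, V.
Q = (1/6)·(-2, 23/2) + (5/6)·(9, 2) = (43/6, 43/12).

(43/6, 43/12)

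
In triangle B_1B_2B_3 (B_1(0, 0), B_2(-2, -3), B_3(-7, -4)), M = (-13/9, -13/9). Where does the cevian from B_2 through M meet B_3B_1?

Barycentric coordinates of M with respect to B_1B_2B_3: (5/9, 1/3, 1/9).
On side B_3B_1 the B_2-coordinate is zero; dropping M's B_2-weight 1/3 and renormalizing the remaining 1/9 : 5/9 gives weights 1/6, 5/6 on B_3, B_1.
N = (1/6)·(-7, -4) + (5/6)·(0, 0) = (-7/6, -2/3).

(-7/6, -2/3)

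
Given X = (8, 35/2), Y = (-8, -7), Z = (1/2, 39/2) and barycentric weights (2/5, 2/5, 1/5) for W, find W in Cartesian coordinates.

W = (2/5)·X + (2/5)·Y + (1/5)·Z.
x-coordinate: (2/5)·8 + (2/5)·(-8) + (1/5)·(1/2) = 1/10.
y-coordinate: (2/5)·(35/2) + (2/5)·(-7) + (1/5)·(39/2) = 81/10.

(1/10, 81/10)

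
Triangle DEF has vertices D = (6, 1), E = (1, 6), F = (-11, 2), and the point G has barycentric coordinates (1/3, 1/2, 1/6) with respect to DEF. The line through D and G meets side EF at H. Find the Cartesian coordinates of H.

(-2, 5)

Line DG meets EF where the D-coordinate vanishes; zeroing G's D-weight and renormalizing leaves E, F-weights 1/2 : 1/6 → (3/4, 1/4).
So H = (3/4)·E + (1/4)·F = (-2, 5).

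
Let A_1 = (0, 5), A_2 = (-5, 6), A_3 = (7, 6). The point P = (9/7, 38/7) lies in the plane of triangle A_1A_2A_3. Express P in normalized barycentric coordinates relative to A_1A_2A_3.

Signed area of the reference triangle: [A_1A_2A_3] = ½·(0·(6−6) + (-5)·(6−5) + 7·(5−6)) = ½·(0 − 5 − 7) = -6.
[PA_2A_3] = ½·((9/7)·(6−6) + (-5)·(6−(38/7)) + 7·(38/7−6)) = ½·(0 − 20/7 − 4) = -24/7, so the A_1-coordinate is (-24/7)/(-6) = 4/7.
[A_1PA_3] = ½·(0·(38/7−6) + (9/7)·(6−5) + 7·(5−(38/7))) = ½·(0 + 9/7 − 3) = -6/7, so the A_2-coordinate is 1/7.
[A_1A_2P] = ½·(0·(6−(38/7)) + (-5)·(38/7−5) + (9/7)·(5−6)) = ½·(0 − 15/7 − 9/7) = -12/7, so the A_3-coordinate is 2/7.
Check: 4/7 + 1/7 + 2/7 = 1.

(4/7, 1/7, 2/7)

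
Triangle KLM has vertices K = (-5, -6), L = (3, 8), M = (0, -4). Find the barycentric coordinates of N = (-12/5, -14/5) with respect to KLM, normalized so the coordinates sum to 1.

(3/5, 1/5, 1/5)

Signed area of the reference triangle: [KLM] = ½·((-5)·(8−(-4)) + 3·(-4−(-6)) + 0·(-6−8)) = ½·(-60 + 6 + 0) = -27.
[NLM] = ½·((-12/5)·(8−(-4)) + 3·(-4−(-14/5)) + 0·(-14/5−8)) = ½·(-144/5 − 18/5 + 0) = -81/5, so the K-coordinate is (-81/5)/(-27) = 3/5.
[KNM] = ½·((-5)·(-14/5−(-4)) + (-12/5)·(-4−(-6)) + 0·(-6−(-14/5))) = ½·(-6 − 24/5 + 0) = -27/5, so the L-coordinate is 1/5.
[KLN] = ½·((-5)·(8−(-14/5)) + 3·(-14/5−(-6)) + (-12/5)·(-6−8)) = ½·(-54 + 48/5 + 168/5) = -27/5, so the M-coordinate is 1/5.
Check: 3/5 + 1/5 + 1/5 = 1.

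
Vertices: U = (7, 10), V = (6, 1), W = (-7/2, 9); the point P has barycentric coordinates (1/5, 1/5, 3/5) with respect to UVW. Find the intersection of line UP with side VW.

(-9/8, 7)

Line UP meets VW where the U-coordinate vanishes; zeroing P's U-weight and renormalizing leaves V, W-weights 1/5 : 3/5 → (1/4, 3/4).
So Q = (1/4)·V + (3/4)·W = (-9/8, 7).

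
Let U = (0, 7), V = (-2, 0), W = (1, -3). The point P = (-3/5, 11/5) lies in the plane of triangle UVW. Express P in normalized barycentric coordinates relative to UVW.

(2/5, 2/5, 1/5)

Signed area of the reference triangle: [UVW] = ½·(0·(0−(-3)) + (-2)·(-3−7) + 1·(7−0)) = ½·(0 + 20 + 7) = 27/2.
[PVW] = ½·((-3/5)·(0−(-3)) + (-2)·(-3−(11/5)) + 1·(11/5−0)) = ½·(-9/5 + 52/5 + 11/5) = 27/5, so the U-coordinate is (27/5)/(27/2) = 2/5.
[UPW] = ½·(0·(11/5−(-3)) + (-3/5)·(-3−7) + 1·(7−(11/5))) = ½·(0 + 6 + 24/5) = 27/5, so the V-coordinate is 2/5.
[UVP] = ½·(0·(0−(11/5)) + (-2)·(11/5−7) + (-3/5)·(7−0)) = ½·(0 + 48/5 − 21/5) = 27/10, so the W-coordinate is 1/5.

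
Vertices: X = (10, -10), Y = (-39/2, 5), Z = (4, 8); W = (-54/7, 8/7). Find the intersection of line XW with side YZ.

(-74/5, 28/5)

Barycentric coordinates of W with respect to XYZ: (2/7, 4/7, 1/7).
On side YZ the X-coordinate is zero; dropping W's X-weight 2/7 and renormalizing the remaining 4/7 : 1/7 gives weights 4/5, 1/5 on Y, Z.
V = (4/5)·(-39/2, 5) + (1/5)·(4, 8) = (-74/5, 28/5).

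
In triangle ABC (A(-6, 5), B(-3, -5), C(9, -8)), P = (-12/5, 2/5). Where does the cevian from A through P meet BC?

Barycentric coordinates of P with respect to ABC: (3/5, 1/5, 1/5).
On side BC the A-coordinate is zero; dropping P's A-weight 3/5 and renormalizing the remaining 1/5 : 1/5 gives weights 1/2, 1/2 on B, C.
Q = (1/2)·(-3, -5) + (1/2)·(9, -8) = (3, -13/2).

(3, -13/2)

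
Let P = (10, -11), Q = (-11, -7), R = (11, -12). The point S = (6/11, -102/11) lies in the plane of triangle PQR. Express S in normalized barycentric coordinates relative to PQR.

Signed area of the reference triangle: [PQR] = ½·(10·(-7−(-12)) + (-11)·(-12−(-11)) + 11·(-11−(-7))) = ½·(50 + 11 − 44) = 17/2.
[SQR] = ½·((6/11)·(-7−(-12)) + (-11)·(-12−(-102/11)) + 11·(-102/11−(-7))) = ½·(30/11 + 30 − 25) = 85/22, so the P-coordinate is (85/22)/(17/2) = 5/11.
[PSR] = ½·(10·(-102/11−(-12)) + (6/11)·(-12−(-11)) + 11·(-11−(-102/11))) = ½·(300/11 − 6/11 − 19) = 85/22, so the Q-coordinate is 5/11.
[PQS] = ½·(10·(-7−(-102/11)) + (-11)·(-102/11−(-11)) + (6/11)·(-11−(-7))) = ½·(250/11 − 19 − 24/11) = 17/22, so the R-coordinate is 1/11.
Check: 5/11 + 5/11 + 1/11 = 1.

(5/11, 5/11, 1/11)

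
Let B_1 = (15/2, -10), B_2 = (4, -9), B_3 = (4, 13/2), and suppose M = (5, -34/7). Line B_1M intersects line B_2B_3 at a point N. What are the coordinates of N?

Barycentric coordinates of M with respect to B_1B_2B_3: (2/7, 3/7, 2/7).
On side B_2B_3 the B_1-coordinate is zero; dropping M's B_1-weight 2/7 and renormalizing the remaining 3/7 : 2/7 gives weights 3/5, 2/5 on B_2, B_3.
N = (3/5)·(4, -9) + (2/5)·(4, 13/2) = (4, -14/5).

(4, -14/5)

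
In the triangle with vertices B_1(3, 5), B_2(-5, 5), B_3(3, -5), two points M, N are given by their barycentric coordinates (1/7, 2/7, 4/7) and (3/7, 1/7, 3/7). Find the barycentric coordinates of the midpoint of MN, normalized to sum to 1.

Since both coordinate triples sum to 1, the midpoint's barycentrics are the componentwise average.
(1/7+3/7)/2 = 2/7; similarly 3/14 and 1/2.

(2/7, 3/14, 1/2)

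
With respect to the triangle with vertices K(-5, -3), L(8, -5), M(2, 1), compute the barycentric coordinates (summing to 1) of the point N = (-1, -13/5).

Signed area of the reference triangle: [KLM] = ½·((-5)·(-5−1) + 8·(1−(-3)) + 2·(-3−(-5))) = ½·(30 + 32 + 4) = 33.
[NLM] = ½·((-1)·(-5−1) + 8·(1−(-13/5)) + 2·(-13/5−(-5))) = ½·(6 + 144/5 + 24/5) = 99/5, so the K-coordinate is (99/5)/33 = 3/5.
[KNM] = ½·((-5)·(-13/5−1) + (-1)·(1−(-3)) + 2·(-3−(-13/5))) = ½·(18 − 4 − 4/5) = 33/5, so the L-coordinate is 1/5.
[KLN] = ½·((-5)·(-5−(-13/5)) + 8·(-13/5−(-3)) + (-1)·(-3−(-5))) = ½·(12 + 16/5 − 2) = 33/5, so the M-coordinate is 1/5.
Check: 3/5 + 1/5 + 1/5 = 1.

(3/5, 1/5, 1/5)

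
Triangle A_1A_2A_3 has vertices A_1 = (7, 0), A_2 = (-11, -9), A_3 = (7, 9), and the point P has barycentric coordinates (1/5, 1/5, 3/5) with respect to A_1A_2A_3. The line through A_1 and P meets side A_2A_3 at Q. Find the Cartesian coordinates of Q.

Line A_1P meets A_2A_3 where the A_1-coordinate vanishes; zeroing P's A_1-weight and renormalizing leaves A_2, A_3-weights 1/5 : 3/5 → (1/4, 3/4).
So Q = (1/4)·A_2 + (3/4)·A_3 = (5/2, 9/2).

(5/2, 9/2)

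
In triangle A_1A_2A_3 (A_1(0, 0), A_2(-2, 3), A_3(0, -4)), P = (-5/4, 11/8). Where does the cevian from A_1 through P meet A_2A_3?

Barycentric coordinates of P with respect to A_1A_2A_3: (1/4, 5/8, 1/8).
On side A_2A_3 the A_1-coordinate is zero; dropping P's A_1-weight 1/4 and renormalizing the remaining 5/8 : 1/8 gives weights 5/6, 1/6 on A_2, A_3.
Q = (5/6)·(-2, 3) + (1/6)·(0, -4) = (-5/3, 11/6).

(-5/3, 11/6)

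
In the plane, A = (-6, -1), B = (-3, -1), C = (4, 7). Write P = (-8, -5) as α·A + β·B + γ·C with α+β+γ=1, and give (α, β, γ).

Signed area of the reference triangle: [ABC] = ½·((-6)·(-1−7) + (-3)·(7−(-1)) + 4·(-1−(-1))) = ½·(48 − 24 + 0) = 12.
[PBC] = ½·((-8)·(-1−7) + (-3)·(7−(-5)) + 4·(-5−(-1))) = ½·(64 − 36 − 16) = 6, so the A-coordinate is 6/12 = 1/2.
[APC] = ½·((-6)·(-5−7) + (-8)·(7−(-1)) + 4·(-1−(-5))) = ½·(72 − 64 + 16) = 12, so the B-coordinate is 1.
[ABP] = ½·((-6)·(-1−(-5)) + (-3)·(-5−(-1)) + (-8)·(-1−(-1))) = ½·(-24 + 12 + 0) = -6, so the C-coordinate is -1/2.

(1/2, 1, -1/2)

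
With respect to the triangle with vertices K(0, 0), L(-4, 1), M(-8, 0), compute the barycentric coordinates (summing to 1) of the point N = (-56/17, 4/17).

Signed area of the reference triangle: [KLM] = ½·(0·(1−0) + (-4)·(0−0) + (-8)·(0−1)) = ½·(0 + 0 + 8) = 4.
[NLM] = ½·((-56/17)·(1−0) + (-4)·(0−(4/17)) + (-8)·(4/17−1)) = ½·(-56/17 + 16/17 + 104/17) = 32/17, so the K-coordinate is (32/17)/4 = 8/17.
[KNM] = ½·(0·(4/17−0) + (-56/17)·(0−0) + (-8)·(0−(4/17))) = ½·(0 + 0 + 32/17) = 16/17, so the L-coordinate is 4/17.
[KLN] = ½·(0·(1−(4/17)) + (-4)·(4/17−0) + (-56/17)·(0−1)) = ½·(0 − 16/17 + 56/17) = 20/17, so the M-coordinate is 5/17.

(8/17, 4/17, 5/17)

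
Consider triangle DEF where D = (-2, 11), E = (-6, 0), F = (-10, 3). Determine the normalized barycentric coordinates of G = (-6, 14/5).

Signed area of the reference triangle: [DEF] = ½·((-2)·(0−3) + (-6)·(3−11) + (-10)·(11−0)) = ½·(6 + 48 − 110) = -28.
[GEF] = ½·((-6)·(0−3) + (-6)·(3−(14/5)) + (-10)·(14/5−0)) = ½·(18 − 6/5 − 28) = -28/5, so the D-coordinate is (-28/5)/(-28) = 1/5.
[DGF] = ½·((-2)·(14/5−3) + (-6)·(3−11) + (-10)·(11−(14/5))) = ½·(2/5 + 48 − 82) = -84/5, so the E-coordinate is 3/5.
[DEG] = ½·((-2)·(0−(14/5)) + (-6)·(14/5−11) + (-6)·(11−0)) = ½·(28/5 + 246/5 − 66) = -28/5, so the F-coordinate is 1/5.
Check: 1/5 + 3/5 + 1/5 = 1.

(1/5, 3/5, 1/5)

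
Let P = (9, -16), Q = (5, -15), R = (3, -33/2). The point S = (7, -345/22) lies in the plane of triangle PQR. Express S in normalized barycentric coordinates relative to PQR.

(6/11, 4/11, 1/11)

Signed area of the reference triangle: [PQR] = ½·(9·(-15−(-33/2)) + 5·(-33/2−(-16)) + 3·(-16−(-15))) = ½·(27/2 − 5/2 − 3) = 4.
[SQR] = ½·(7·(-15−(-33/2)) + 5·(-33/2−(-345/22)) + 3·(-345/22−(-15))) = ½·(21/2 − 45/11 − 45/22) = 24/11, so the P-coordinate is (24/11)/4 = 6/11.
[PSR] = ½·(9·(-345/22−(-33/2)) + 7·(-33/2−(-16)) + 3·(-16−(-345/22))) = ½·(81/11 − 7/2 − 21/22) = 16/11, so the Q-coordinate is 4/11.
[PQS] = ½·(9·(-15−(-345/22)) + 5·(-345/22−(-16)) + 7·(-16−(-15))) = ½·(135/22 + 35/22 − 7) = 4/11, so the R-coordinate is 1/11.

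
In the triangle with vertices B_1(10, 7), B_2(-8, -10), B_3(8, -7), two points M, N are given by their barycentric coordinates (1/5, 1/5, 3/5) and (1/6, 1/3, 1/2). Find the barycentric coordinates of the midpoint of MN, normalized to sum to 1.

(11/60, 4/15, 11/20)

Since both coordinate triples sum to 1, the midpoint's barycentrics are the componentwise average.
(1/5+1/6)/2 = 11/60; similarly 4/15 and 11/20.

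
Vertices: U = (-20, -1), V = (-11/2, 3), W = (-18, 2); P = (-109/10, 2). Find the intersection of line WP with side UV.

(-73/8, 2)

Barycentric coordinates of P with respect to UVW: (1/5, 3/5, 1/5).
On side UV the W-coordinate is zero; dropping P's W-weight 1/5 and renormalizing the remaining 1/5 : 3/5 gives weights 1/4, 3/4 on U, V.
Q = (1/4)·(-20, -1) + (3/4)·(-11/2, 3) = (-73/8, 2).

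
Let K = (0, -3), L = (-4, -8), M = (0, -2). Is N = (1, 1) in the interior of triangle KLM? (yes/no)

no

Barycentric coordinates of N: (-3/2, -1/4, 11/4).
The three coordinates are negative, negative, positive; a point is interior exactly when all three are positive.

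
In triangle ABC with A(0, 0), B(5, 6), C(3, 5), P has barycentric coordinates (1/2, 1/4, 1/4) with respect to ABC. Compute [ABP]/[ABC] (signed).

1/4

The signed ratio [ABP]/[ABC] equals the barycentric coordinate of P at vertex C, which is 1/4.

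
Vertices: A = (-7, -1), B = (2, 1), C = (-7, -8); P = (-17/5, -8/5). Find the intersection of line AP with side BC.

(-1, -2)

Barycentric coordinates of P with respect to ABC: (2/5, 2/5, 1/5).
On side BC the A-coordinate is zero; dropping P's A-weight 2/5 and renormalizing the remaining 2/5 : 1/5 gives weights 2/3, 1/3 on B, C.
Q = (2/3)·(2, 1) + (1/3)·(-7, -8) = (-1, -2).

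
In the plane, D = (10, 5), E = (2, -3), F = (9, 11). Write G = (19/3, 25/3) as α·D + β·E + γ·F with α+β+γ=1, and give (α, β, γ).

Signed area of the reference triangle: [DEF] = ½·(10·(-3−11) + 2·(11−5) + 9·(5−(-3))) = ½·(-140 + 12 + 72) = -28.
[GEF] = ½·((19/3)·(-3−11) + 2·(11−(25/3)) + 9·(25/3−(-3))) = ½·(-266/3 + 16/3 + 102) = 28/3, so the D-coordinate is (28/3)/(-28) = -1/3.
[DGF] = ½·(10·(25/3−11) + (19/3)·(11−5) + 9·(5−(25/3))) = ½·(-80/3 + 38 − 30) = -28/3, so the E-coordinate is 1/3.
[DEG] = ½·(10·(-3−(25/3)) + 2·(25/3−5) + (19/3)·(5−(-3))) = ½·(-340/3 + 20/3 + 152/3) = -28, so the F-coordinate is 1.

(-1/3, 1/3, 1)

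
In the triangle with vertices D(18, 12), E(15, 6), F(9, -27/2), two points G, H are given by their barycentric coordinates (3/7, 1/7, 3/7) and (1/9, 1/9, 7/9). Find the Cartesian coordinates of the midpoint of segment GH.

Barycentric coordinates of the midpoint are the average: (17/63, 8/63, 38/63).
Converting: (17/63)·D + (8/63)·E + (38/63)·F = (256/21, -29/7).

(256/21, -29/7)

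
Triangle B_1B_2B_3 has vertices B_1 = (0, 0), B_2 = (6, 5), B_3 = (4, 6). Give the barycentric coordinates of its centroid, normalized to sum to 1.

The centroid is the average of the vertices, so each weight is 1/3.

(1/3, 1/3, 1/3)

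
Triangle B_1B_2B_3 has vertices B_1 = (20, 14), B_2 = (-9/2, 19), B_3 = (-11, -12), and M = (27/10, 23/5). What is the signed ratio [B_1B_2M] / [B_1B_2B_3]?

[B_1B_2B_3] = ½·(20·(19−(-12)) + (-9/2)·(-12−14) + (-11)·(14−19)) = ½·(620 + 117 + 55) = 396.
[B_1B_2M] = ½·(20·(19−(23/5)) + (-9/2)·(23/5−14) + (27/10)·(14−19)) = ½·(288 + 423/10 − 27/2) = 792/5, so the ratio is (792/5)/396 = 2/5.

2/5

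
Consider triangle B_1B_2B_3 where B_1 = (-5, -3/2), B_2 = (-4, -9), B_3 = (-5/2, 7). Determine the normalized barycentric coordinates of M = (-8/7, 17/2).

Signed area of the reference triangle: [B_1B_2B_3] = ½·((-5)·(-9−7) + (-4)·(7−(-3/2)) + (-5/2)·(-3/2−(-9))) = ½·(80 − 34 − 75/4) = 109/8.
[MB_2B_3] = ½·((-8/7)·(-9−7) + (-4)·(7−(17/2)) + (-5/2)·(17/2−(-9))) = ½·(128/7 + 6 − 175/4) = -545/56, so the B_1-coordinate is (-545/56)/(109/8) = -5/7.
[B_1MB_3] = ½·((-5)·(17/2−7) + (-8/7)·(7−(-3/2)) + (-5/2)·(-3/2−(17/2))) = ½·(-15/2 − 68/7 + 25) = 109/28, so the B_2-coordinate is 2/7.
[B_1B_2M] = ½·((-5)·(-9−(17/2)) + (-4)·(17/2−(-3/2)) + (-8/7)·(-3/2−(-9))) = ½·(175/2 − 40 − 60/7) = 545/28, so the B_3-coordinate is 10/7.

(-5/7, 2/7, 10/7)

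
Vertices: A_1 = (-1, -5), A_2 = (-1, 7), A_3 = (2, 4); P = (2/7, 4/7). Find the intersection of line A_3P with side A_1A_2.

(-1, -2)

Barycentric coordinates of P with respect to A_1A_2A_3: (3/7, 1/7, 3/7).
On side A_1A_2 the A_3-coordinate is zero; dropping P's A_3-weight 3/7 and renormalizing the remaining 3/7 : 1/7 gives weights 3/4, 1/4 on A_1, A_2.
Q = (3/4)·(-1, -5) + (1/4)·(-1, 7) = (-1, -2).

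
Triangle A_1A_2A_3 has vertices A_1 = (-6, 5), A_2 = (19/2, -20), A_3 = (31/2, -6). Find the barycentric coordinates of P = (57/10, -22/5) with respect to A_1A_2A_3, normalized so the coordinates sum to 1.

Signed area of the reference triangle: [A_1A_2A_3] = ½·((-6)·(-20−(-6)) + (19/2)·(-6−5) + (31/2)·(5−(-20))) = ½·(84 − 209/2 + 775/2) = 367/2.
[PA_2A_3] = ½·((57/10)·(-20−(-6)) + (19/2)·(-6−(-22/5)) + (31/2)·(-22/5−(-20))) = ½·(-399/5 − 76/5 + 1209/5) = 367/5, so the A_1-coordinate is (367/5)/(367/2) = 2/5.
[A_1PA_3] = ½·((-6)·(-22/5−(-6)) + (57/10)·(-6−5) + (31/2)·(5−(-22/5))) = ½·(-48/5 − 627/10 + 1457/10) = 367/10, so the A_2-coordinate is 1/5.
[A_1A_2P] = ½·((-6)·(-20−(-22/5)) + (19/2)·(-22/5−5) + (57/10)·(5−(-20))) = ½·(468/5 − 893/10 + 285/2) = 367/5, so the A_3-coordinate is 2/5.
Check: 2/5 + 1/5 + 2/5 = 1.

(2/5, 1/5, 2/5)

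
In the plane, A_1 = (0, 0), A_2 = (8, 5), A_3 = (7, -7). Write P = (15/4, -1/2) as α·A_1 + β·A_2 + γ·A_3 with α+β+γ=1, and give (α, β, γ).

(1/2, 1/4, 1/4)

Signed area of the reference triangle: [A_1A_2A_3] = ½·(0·(5−(-7)) + 8·(-7−0) + 7·(0−5)) = ½·(0 − 56 − 35) = -91/2.
[PA_2A_3] = ½·((15/4)·(5−(-7)) + 8·(-7−(-1/2)) + 7·(-1/2−5)) = ½·(45 − 52 − 77/2) = -91/4, so the A_1-coordinate is (-91/4)/(-91/2) = 1/2.
[A_1PA_3] = ½·(0·(-1/2−(-7)) + (15/4)·(-7−0) + 7·(0−(-1/2))) = ½·(0 − 105/4 + 7/2) = -91/8, so the A_2-coordinate is 1/4.
[A_1A_2P] = ½·(0·(5−(-1/2)) + 8·(-1/2−0) + (15/4)·(0−5)) = ½·(0 − 4 − 75/4) = -91/8, so the A_3-coordinate is 1/4.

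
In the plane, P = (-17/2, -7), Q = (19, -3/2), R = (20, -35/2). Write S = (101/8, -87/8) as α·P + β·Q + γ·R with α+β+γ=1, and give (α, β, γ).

Signed area of the reference triangle: [PQR] = ½·((-17/2)·(-3/2−(-35/2)) + 19·(-35/2−(-7)) + 20·(-7−(-3/2))) = ½·(-136 − 399/2 − 110) = -891/4.
[SQR] = ½·((101/8)·(-3/2−(-35/2)) + 19·(-35/2−(-87/8)) + 20·(-87/8−(-3/2))) = ½·(202 − 1007/8 − 375/2) = -891/16, so the P-coordinate is (-891/16)/(-891/4) = 1/4.
[PSR] = ½·((-17/2)·(-87/8−(-35/2)) + (101/8)·(-35/2−(-7)) + 20·(-7−(-87/8))) = ½·(-901/16 − 2121/16 + 155/2) = -891/16, so the Q-coordinate is 1/4.
[PQS] = ½·((-17/2)·(-3/2−(-87/8)) + 19·(-87/8−(-7)) + (101/8)·(-7−(-3/2))) = ½·(-1275/16 − 589/8 − 1111/16) = -891/8, so the R-coordinate is 1/2.

(1/4, 1/4, 1/2)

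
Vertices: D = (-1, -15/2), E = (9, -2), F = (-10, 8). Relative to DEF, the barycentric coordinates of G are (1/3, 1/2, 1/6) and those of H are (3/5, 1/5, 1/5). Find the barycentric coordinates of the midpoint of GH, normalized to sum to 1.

(7/15, 7/20, 11/60)

Since both coordinate triples sum to 1, the midpoint's barycentrics are the componentwise average.
(1/3+3/5)/2 = 7/15; similarly 7/20 and 11/60.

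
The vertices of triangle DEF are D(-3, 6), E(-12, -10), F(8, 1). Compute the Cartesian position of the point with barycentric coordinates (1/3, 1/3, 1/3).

(-7/3, -1)

G = (1/3)·D + (1/3)·E + (1/3)·F.
x-coordinate: (1/3)·(-3) + (1/3)·(-12) + (1/3)·8 = -7/3.
y-coordinate: (1/3)·6 + (1/3)·(-10) + (1/3)·1 = -1.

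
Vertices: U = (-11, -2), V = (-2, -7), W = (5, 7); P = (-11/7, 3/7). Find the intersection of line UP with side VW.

Barycentric coordinates of P with respect to UVW: (2/7, 2/7, 3/7).
On side VW the U-coordinate is zero; dropping P's U-weight 2/7 and renormalizing the remaining 2/7 : 3/7 gives weights 2/5, 3/5 on V, W.
Q = (2/5)·(-2, -7) + (3/5)·(5, 7) = (11/5, 7/5).

(11/5, 7/5)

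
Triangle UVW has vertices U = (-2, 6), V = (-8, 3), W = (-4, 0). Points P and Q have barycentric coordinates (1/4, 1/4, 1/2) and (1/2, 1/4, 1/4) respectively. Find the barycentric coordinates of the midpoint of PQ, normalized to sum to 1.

Since both coordinate triples sum to 1, the midpoint's barycentrics are the componentwise average.
(1/4+1/2)/2 = 3/8; similarly 1/4 and 3/8.

(3/8, 1/4, 3/8)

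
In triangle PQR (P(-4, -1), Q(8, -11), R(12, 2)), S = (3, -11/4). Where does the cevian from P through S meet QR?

Barycentric coordinates of S with respect to PQR: (1/2, 1/4, 1/4).
On side QR the P-coordinate is zero; dropping S's P-weight 1/2 and renormalizing the remaining 1/4 : 1/4 gives weights 1/2, 1/2 on Q, R.
T = (1/2)·(8, -11) + (1/2)·(12, 2) = (10, -9/2).

(10, -9/2)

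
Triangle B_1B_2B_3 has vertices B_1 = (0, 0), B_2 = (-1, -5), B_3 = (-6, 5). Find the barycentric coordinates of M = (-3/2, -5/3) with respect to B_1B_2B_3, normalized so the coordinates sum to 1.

Signed area of the reference triangle: [B_1B_2B_3] = ½·(0·(-5−5) + (-1)·(5−0) + (-6)·(0−(-5))) = ½·(0 − 5 − 30) = -35/2.
[MB_2B_3] = ½·((-3/2)·(-5−5) + (-1)·(5−(-5/3)) + (-6)·(-5/3−(-5))) = ½·(15 − 20/3 − 20) = -35/6, so the B_1-coordinate is (-35/6)/(-35/2) = 1/3.
[B_1MB_3] = ½·(0·(-5/3−5) + (-3/2)·(5−0) + (-6)·(0−(-5/3))) = ½·(0 − 15/2 − 10) = -35/4, so the B_2-coordinate is 1/2.
[B_1B_2M] = ½·(0·(-5−(-5/3)) + (-1)·(-5/3−0) + (-3/2)·(0−(-5))) = ½·(0 + 5/3 − 15/2) = -35/12, so the B_3-coordinate is 1/6.

(1/3, 1/2, 1/6)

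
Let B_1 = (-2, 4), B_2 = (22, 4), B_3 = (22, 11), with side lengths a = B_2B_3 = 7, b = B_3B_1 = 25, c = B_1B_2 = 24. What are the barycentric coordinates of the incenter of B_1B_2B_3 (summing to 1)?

The incenter has barycentric coordinates proportional to the opposite side lengths: (7 : 25 : 24).
Normalizing by 7+25+24 = 56 gives (1/8, 25/56, 3/7).

(1/8, 25/56, 3/7)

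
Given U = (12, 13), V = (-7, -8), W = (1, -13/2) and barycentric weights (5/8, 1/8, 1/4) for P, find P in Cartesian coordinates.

(55/8, 11/2)

P = (5/8)·U + (1/8)·V + (1/4)·W.
x-coordinate: (5/8)·12 + (1/8)·(-7) + (1/4)·1 = 55/8.
y-coordinate: (5/8)·13 + (1/8)·(-8) + (1/4)·(-13/2) = 11/2.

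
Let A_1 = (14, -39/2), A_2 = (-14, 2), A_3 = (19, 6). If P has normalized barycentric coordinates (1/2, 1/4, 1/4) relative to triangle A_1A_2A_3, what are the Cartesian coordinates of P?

P = (1/2)·A_1 + (1/4)·A_2 + (1/4)·A_3.
x-coordinate: (1/2)·14 + (1/4)·(-14) + (1/4)·19 = 33/4.
y-coordinate: (1/2)·(-39/2) + (1/4)·2 + (1/4)·6 = -31/4.

(33/4, -31/4)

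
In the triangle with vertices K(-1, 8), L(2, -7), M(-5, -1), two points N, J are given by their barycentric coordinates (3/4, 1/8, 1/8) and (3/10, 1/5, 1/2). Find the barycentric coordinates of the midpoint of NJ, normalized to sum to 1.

(21/40, 13/80, 5/16)

Since both coordinate triples sum to 1, the midpoint's barycentrics are the componentwise average.
(3/4+3/10)/2 = 21/40; similarly 13/80 and 5/16.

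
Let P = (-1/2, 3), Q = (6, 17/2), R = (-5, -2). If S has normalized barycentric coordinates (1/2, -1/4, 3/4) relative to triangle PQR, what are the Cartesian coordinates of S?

S = (1/2)·P + (-1/4)·Q + (3/4)·R.
x-coordinate: (1/2)·(-1/2) + (-1/4)·6 + (3/4)·(-5) = -11/2.
y-coordinate: (1/2)·3 + (-1/4)·(17/2) + (3/4)·(-2) = -17/8.

(-11/2, -17/8)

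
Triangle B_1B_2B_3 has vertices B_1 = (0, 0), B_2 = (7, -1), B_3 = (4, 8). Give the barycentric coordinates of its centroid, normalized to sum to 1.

(1/3, 1/3, 1/3)

The centroid is the average of the vertices, so each weight is 1/3.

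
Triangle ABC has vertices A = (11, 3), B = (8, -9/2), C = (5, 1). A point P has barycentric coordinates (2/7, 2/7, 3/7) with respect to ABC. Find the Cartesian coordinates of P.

(53/7, 0)

P = (2/7)·A + (2/7)·B + (3/7)·C.
x-coordinate: (2/7)·11 + (2/7)·8 + (3/7)·5 = 53/7.
y-coordinate: (2/7)·3 + (2/7)·(-9/2) + (3/7)·1 = 0.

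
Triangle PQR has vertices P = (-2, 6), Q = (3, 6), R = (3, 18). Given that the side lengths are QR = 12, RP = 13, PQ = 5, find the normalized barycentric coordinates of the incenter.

The incenter has barycentric coordinates proportional to the opposite side lengths: (12 : 13 : 5).
Normalizing by 12+13+5 = 30 gives (2/5, 13/30, 1/6).

(2/5, 13/30, 1/6)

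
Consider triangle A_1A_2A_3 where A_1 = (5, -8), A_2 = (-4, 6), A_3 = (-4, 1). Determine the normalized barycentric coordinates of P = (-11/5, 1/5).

Signed area of the reference triangle: [A_1A_2A_3] = ½·(5·(6−1) + (-4)·(1−(-8)) + (-4)·(-8−6)) = ½·(25 − 36 + 56) = 45/2.
[PA_2A_3] = ½·((-11/5)·(6−1) + (-4)·(1−(1/5)) + (-4)·(1/5−6)) = ½·(-11 − 16/5 + 116/5) = 9/2, so the A_1-coordinate is (9/2)/(45/2) = 1/5.
[A_1PA_3] = ½·(5·(1/5−1) + (-11/5)·(1−(-8)) + (-4)·(-8−(1/5))) = ½·(-4 − 99/5 + 164/5) = 9/2, so the A_2-coordinate is 1/5.
[A_1A_2P] = ½·(5·(6−(1/5)) + (-4)·(1/5−(-8)) + (-11/5)·(-8−6)) = ½·(29 − 164/5 + 154/5) = 27/2, so the A_3-coordinate is 3/5.
Check: 1/5 + 1/5 + 3/5 = 1.

(1/5, 1/5, 3/5)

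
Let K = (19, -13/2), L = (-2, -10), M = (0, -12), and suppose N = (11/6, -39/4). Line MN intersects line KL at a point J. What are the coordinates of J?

Barycentric coordinates of N with respect to KLM: (1/6, 2/3, 1/6).
On side KL the M-coordinate is zero; dropping N's M-weight 1/6 and renormalizing the remaining 1/6 : 2/3 gives weights 1/5, 4/5 on K, L.
J = (1/5)·(19, -13/2) + (4/5)·(-2, -10) = (11/5, -93/10).

(11/5, -93/10)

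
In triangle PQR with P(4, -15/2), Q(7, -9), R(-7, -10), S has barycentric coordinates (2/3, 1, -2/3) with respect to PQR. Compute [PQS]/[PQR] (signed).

-2/3

The signed ratio [PQS]/[PQR] equals the barycentric coordinate of S at vertex R, which is -2/3.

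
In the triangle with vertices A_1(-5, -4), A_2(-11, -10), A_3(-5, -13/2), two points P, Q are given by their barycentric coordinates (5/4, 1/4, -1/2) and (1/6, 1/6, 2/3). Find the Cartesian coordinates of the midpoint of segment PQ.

Barycentric coordinates of the midpoint are the average: (17/24, 5/24, 1/12).
Converting: (17/24)·A_1 + (5/24)·A_2 + (1/12)·A_3 = (-25/4, -131/24).

(-25/4, -131/24)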